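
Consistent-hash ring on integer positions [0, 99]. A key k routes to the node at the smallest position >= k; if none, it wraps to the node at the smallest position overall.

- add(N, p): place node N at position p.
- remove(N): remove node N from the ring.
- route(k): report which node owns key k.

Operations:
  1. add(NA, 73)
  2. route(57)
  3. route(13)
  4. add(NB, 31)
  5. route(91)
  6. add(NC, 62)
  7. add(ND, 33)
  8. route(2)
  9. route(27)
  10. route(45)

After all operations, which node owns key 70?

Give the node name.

Op 1: add NA@73 -> ring=[73:NA]
Op 2: route key 57: smallest pos >= 57 is 73 -> NA
Op 3: route key 13: smallest pos >= 13 is 73 -> NA
Op 4: add NB@31 -> ring=[31:NB,73:NA]
Op 5: route key 91: none >= 91, wrap to smallest pos 31 -> NB
Op 6: add NC@62 -> ring=[31:NB,62:NC,73:NA]
Op 7: add ND@33 -> ring=[31:NB,33:ND,62:NC,73:NA]
Op 8: route key 2: smallest pos >= 2 is 31 -> NB
Op 9: route key 27: smallest pos >= 27 is 31 -> NB
Op 10: route key 45: smallest pos >= 45 is 62 -> NC
Final route key 70: smallest pos >= 70 is 73 -> NA

Answer: NA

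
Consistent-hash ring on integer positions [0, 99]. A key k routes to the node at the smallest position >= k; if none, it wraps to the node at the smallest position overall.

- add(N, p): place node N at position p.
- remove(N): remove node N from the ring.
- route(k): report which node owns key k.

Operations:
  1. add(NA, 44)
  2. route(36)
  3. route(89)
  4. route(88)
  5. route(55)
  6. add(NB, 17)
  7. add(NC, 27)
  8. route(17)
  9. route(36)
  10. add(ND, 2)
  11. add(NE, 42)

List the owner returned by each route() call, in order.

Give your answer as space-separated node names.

Answer: NA NA NA NA NB NA

Derivation:
Op 1: add NA@44 -> ring=[44:NA]
Op 2: route key 36: smallest pos >= 36 is 44 -> NA
Op 3: route key 89: none >= 89, wrap to smallest pos 44 -> NA
Op 4: route key 88: none >= 88, wrap to smallest pos 44 -> NA
Op 5: route key 55: none >= 55, wrap to smallest pos 44 -> NA
Op 6: add NB@17 -> ring=[17:NB,44:NA]
Op 7: add NC@27 -> ring=[17:NB,27:NC,44:NA]
Op 8: route key 17: smallest pos >= 17 is 17 -> NB
Op 9: route key 36: smallest pos >= 36 is 44 -> NA
Op 10: add ND@2 -> ring=[2:ND,17:NB,27:NC,44:NA]
Op 11: add NE@42 -> ring=[2:ND,17:NB,27:NC,42:NE,44:NA]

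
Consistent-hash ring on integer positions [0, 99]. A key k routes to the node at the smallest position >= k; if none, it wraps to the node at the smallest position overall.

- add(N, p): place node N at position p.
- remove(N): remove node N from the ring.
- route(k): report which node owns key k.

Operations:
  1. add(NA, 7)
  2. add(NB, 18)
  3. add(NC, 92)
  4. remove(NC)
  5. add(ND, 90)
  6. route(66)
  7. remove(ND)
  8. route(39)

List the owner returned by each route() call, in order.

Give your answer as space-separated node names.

Answer: ND NA

Derivation:
Op 1: add NA@7 -> ring=[7:NA]
Op 2: add NB@18 -> ring=[7:NA,18:NB]
Op 3: add NC@92 -> ring=[7:NA,18:NB,92:NC]
Op 4: remove NC -> ring=[7:NA,18:NB]
Op 5: add ND@90 -> ring=[7:NA,18:NB,90:ND]
Op 6: route key 66: smallest pos >= 66 is 90 -> ND
Op 7: remove ND -> ring=[7:NA,18:NB]
Op 8: route key 39: none >= 39, wrap to smallest pos 7 -> NA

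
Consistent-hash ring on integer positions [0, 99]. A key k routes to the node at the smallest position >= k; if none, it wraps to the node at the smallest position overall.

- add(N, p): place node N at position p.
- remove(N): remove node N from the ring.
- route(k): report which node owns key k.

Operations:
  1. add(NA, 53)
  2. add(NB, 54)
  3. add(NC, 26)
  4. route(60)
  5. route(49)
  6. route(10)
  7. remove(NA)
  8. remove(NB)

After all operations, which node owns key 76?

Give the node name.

Answer: NC

Derivation:
Op 1: add NA@53 -> ring=[53:NA]
Op 2: add NB@54 -> ring=[53:NA,54:NB]
Op 3: add NC@26 -> ring=[26:NC,53:NA,54:NB]
Op 4: route key 60: none >= 60, wrap to smallest pos 26 -> NC
Op 5: route key 49: smallest pos >= 49 is 53 -> NA
Op 6: route key 10: smallest pos >= 10 is 26 -> NC
Op 7: remove NA -> ring=[26:NC,54:NB]
Op 8: remove NB -> ring=[26:NC]
Final route key 76: none >= 76, wrap to smallest pos 26 -> NC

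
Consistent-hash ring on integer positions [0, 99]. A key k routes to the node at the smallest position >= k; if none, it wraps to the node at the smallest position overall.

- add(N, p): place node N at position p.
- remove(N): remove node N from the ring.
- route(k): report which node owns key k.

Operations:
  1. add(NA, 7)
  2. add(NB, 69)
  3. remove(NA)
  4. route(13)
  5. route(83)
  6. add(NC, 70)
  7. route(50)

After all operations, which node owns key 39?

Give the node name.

Answer: NB

Derivation:
Op 1: add NA@7 -> ring=[7:NA]
Op 2: add NB@69 -> ring=[7:NA,69:NB]
Op 3: remove NA -> ring=[69:NB]
Op 4: route key 13: smallest pos >= 13 is 69 -> NB
Op 5: route key 83: none >= 83, wrap to smallest pos 69 -> NB
Op 6: add NC@70 -> ring=[69:NB,70:NC]
Op 7: route key 50: smallest pos >= 50 is 69 -> NB
Final route key 39: smallest pos >= 39 is 69 -> NB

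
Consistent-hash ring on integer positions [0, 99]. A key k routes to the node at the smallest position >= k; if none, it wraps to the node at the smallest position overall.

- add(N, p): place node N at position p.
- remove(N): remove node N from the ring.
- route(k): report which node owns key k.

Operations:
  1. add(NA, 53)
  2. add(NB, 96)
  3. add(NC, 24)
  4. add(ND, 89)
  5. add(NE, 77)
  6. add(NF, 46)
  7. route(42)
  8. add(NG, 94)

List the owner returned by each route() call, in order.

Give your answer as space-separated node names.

Answer: NF

Derivation:
Op 1: add NA@53 -> ring=[53:NA]
Op 2: add NB@96 -> ring=[53:NA,96:NB]
Op 3: add NC@24 -> ring=[24:NC,53:NA,96:NB]
Op 4: add ND@89 -> ring=[24:NC,53:NA,89:ND,96:NB]
Op 5: add NE@77 -> ring=[24:NC,53:NA,77:NE,89:ND,96:NB]
Op 6: add NF@46 -> ring=[24:NC,46:NF,53:NA,77:NE,89:ND,96:NB]
Op 7: route key 42: smallest pos >= 42 is 46 -> NF
Op 8: add NG@94 -> ring=[24:NC,46:NF,53:NA,77:NE,89:ND,94:NG,96:NB]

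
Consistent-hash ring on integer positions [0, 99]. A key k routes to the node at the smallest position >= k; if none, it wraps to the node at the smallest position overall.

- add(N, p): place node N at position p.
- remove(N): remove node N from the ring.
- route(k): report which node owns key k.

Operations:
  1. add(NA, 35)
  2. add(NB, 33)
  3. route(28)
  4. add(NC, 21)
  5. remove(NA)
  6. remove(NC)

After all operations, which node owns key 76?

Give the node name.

Op 1: add NA@35 -> ring=[35:NA]
Op 2: add NB@33 -> ring=[33:NB,35:NA]
Op 3: route key 28: smallest pos >= 28 is 33 -> NB
Op 4: add NC@21 -> ring=[21:NC,33:NB,35:NA]
Op 5: remove NA -> ring=[21:NC,33:NB]
Op 6: remove NC -> ring=[33:NB]
Final route key 76: none >= 76, wrap to smallest pos 33 -> NB

Answer: NB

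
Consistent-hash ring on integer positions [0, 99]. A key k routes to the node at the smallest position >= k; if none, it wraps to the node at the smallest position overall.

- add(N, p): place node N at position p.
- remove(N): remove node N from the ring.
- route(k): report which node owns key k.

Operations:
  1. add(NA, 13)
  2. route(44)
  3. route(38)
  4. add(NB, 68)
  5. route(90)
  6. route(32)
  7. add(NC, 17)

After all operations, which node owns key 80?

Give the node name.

Op 1: add NA@13 -> ring=[13:NA]
Op 2: route key 44: none >= 44, wrap to smallest pos 13 -> NA
Op 3: route key 38: none >= 38, wrap to smallest pos 13 -> NA
Op 4: add NB@68 -> ring=[13:NA,68:NB]
Op 5: route key 90: none >= 90, wrap to smallest pos 13 -> NA
Op 6: route key 32: smallest pos >= 32 is 68 -> NB
Op 7: add NC@17 -> ring=[13:NA,17:NC,68:NB]
Final route key 80: none >= 80, wrap to smallest pos 13 -> NA

Answer: NA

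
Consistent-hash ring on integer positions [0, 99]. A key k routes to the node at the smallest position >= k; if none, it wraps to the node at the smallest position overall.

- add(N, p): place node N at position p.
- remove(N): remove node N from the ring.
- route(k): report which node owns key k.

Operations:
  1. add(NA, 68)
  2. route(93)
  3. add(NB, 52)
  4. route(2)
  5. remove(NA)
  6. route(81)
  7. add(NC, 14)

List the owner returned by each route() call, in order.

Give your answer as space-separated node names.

Answer: NA NB NB

Derivation:
Op 1: add NA@68 -> ring=[68:NA]
Op 2: route key 93: none >= 93, wrap to smallest pos 68 -> NA
Op 3: add NB@52 -> ring=[52:NB,68:NA]
Op 4: route key 2: smallest pos >= 2 is 52 -> NB
Op 5: remove NA -> ring=[52:NB]
Op 6: route key 81: none >= 81, wrap to smallest pos 52 -> NB
Op 7: add NC@14 -> ring=[14:NC,52:NB]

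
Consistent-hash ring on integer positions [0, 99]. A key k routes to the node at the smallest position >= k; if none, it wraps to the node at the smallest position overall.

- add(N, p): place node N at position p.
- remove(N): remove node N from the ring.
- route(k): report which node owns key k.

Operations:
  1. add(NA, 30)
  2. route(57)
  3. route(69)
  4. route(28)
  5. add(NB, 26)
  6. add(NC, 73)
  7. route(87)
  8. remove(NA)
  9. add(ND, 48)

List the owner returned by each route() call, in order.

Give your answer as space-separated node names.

Answer: NA NA NA NB

Derivation:
Op 1: add NA@30 -> ring=[30:NA]
Op 2: route key 57: none >= 57, wrap to smallest pos 30 -> NA
Op 3: route key 69: none >= 69, wrap to smallest pos 30 -> NA
Op 4: route key 28: smallest pos >= 28 is 30 -> NA
Op 5: add NB@26 -> ring=[26:NB,30:NA]
Op 6: add NC@73 -> ring=[26:NB,30:NA,73:NC]
Op 7: route key 87: none >= 87, wrap to smallest pos 26 -> NB
Op 8: remove NA -> ring=[26:NB,73:NC]
Op 9: add ND@48 -> ring=[26:NB,48:ND,73:NC]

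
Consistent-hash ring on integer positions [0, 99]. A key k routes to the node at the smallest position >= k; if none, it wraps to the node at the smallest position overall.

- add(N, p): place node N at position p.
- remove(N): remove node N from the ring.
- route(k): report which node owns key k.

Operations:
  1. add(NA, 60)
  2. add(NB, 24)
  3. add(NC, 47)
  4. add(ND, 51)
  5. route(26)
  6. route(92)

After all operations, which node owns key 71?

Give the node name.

Op 1: add NA@60 -> ring=[60:NA]
Op 2: add NB@24 -> ring=[24:NB,60:NA]
Op 3: add NC@47 -> ring=[24:NB,47:NC,60:NA]
Op 4: add ND@51 -> ring=[24:NB,47:NC,51:ND,60:NA]
Op 5: route key 26: smallest pos >= 26 is 47 -> NC
Op 6: route key 92: none >= 92, wrap to smallest pos 24 -> NB
Final route key 71: none >= 71, wrap to smallest pos 24 -> NB

Answer: NB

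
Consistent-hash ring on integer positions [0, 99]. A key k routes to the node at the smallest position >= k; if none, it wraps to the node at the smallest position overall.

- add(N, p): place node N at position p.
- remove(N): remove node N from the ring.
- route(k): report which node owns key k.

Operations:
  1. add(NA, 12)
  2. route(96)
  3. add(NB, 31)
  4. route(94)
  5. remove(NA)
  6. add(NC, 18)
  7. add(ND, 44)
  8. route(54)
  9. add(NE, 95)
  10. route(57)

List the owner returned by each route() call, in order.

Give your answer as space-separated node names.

Op 1: add NA@12 -> ring=[12:NA]
Op 2: route key 96: none >= 96, wrap to smallest pos 12 -> NA
Op 3: add NB@31 -> ring=[12:NA,31:NB]
Op 4: route key 94: none >= 94, wrap to smallest pos 12 -> NA
Op 5: remove NA -> ring=[31:NB]
Op 6: add NC@18 -> ring=[18:NC,31:NB]
Op 7: add ND@44 -> ring=[18:NC,31:NB,44:ND]
Op 8: route key 54: none >= 54, wrap to smallest pos 18 -> NC
Op 9: add NE@95 -> ring=[18:NC,31:NB,44:ND,95:NE]
Op 10: route key 57: smallest pos >= 57 is 95 -> NE

Answer: NA NA NC NE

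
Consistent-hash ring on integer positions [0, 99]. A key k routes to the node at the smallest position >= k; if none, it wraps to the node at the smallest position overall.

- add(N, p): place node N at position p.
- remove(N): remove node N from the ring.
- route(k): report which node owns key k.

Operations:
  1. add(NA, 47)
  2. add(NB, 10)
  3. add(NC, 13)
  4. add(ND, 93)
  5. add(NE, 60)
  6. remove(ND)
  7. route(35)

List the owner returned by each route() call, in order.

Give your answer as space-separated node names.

Op 1: add NA@47 -> ring=[47:NA]
Op 2: add NB@10 -> ring=[10:NB,47:NA]
Op 3: add NC@13 -> ring=[10:NB,13:NC,47:NA]
Op 4: add ND@93 -> ring=[10:NB,13:NC,47:NA,93:ND]
Op 5: add NE@60 -> ring=[10:NB,13:NC,47:NA,60:NE,93:ND]
Op 6: remove ND -> ring=[10:NB,13:NC,47:NA,60:NE]
Op 7: route key 35: smallest pos >= 35 is 47 -> NA

Answer: NA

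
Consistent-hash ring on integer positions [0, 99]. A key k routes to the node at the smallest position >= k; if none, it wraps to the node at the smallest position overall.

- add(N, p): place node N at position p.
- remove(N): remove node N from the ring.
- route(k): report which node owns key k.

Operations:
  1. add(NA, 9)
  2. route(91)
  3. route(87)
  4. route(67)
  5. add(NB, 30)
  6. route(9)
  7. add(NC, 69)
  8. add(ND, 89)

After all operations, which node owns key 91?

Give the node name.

Op 1: add NA@9 -> ring=[9:NA]
Op 2: route key 91: none >= 91, wrap to smallest pos 9 -> NA
Op 3: route key 87: none >= 87, wrap to smallest pos 9 -> NA
Op 4: route key 67: none >= 67, wrap to smallest pos 9 -> NA
Op 5: add NB@30 -> ring=[9:NA,30:NB]
Op 6: route key 9: smallest pos >= 9 is 9 -> NA
Op 7: add NC@69 -> ring=[9:NA,30:NB,69:NC]
Op 8: add ND@89 -> ring=[9:NA,30:NB,69:NC,89:ND]
Final route key 91: none >= 91, wrap to smallest pos 9 -> NA

Answer: NA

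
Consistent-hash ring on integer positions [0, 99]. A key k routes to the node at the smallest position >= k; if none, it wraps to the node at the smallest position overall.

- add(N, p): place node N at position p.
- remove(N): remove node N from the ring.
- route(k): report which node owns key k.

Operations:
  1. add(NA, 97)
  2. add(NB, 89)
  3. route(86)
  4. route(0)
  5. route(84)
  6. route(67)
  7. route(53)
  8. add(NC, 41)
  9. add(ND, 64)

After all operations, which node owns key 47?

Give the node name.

Answer: ND

Derivation:
Op 1: add NA@97 -> ring=[97:NA]
Op 2: add NB@89 -> ring=[89:NB,97:NA]
Op 3: route key 86: smallest pos >= 86 is 89 -> NB
Op 4: route key 0: smallest pos >= 0 is 89 -> NB
Op 5: route key 84: smallest pos >= 84 is 89 -> NB
Op 6: route key 67: smallest pos >= 67 is 89 -> NB
Op 7: route key 53: smallest pos >= 53 is 89 -> NB
Op 8: add NC@41 -> ring=[41:NC,89:NB,97:NA]
Op 9: add ND@64 -> ring=[41:NC,64:ND,89:NB,97:NA]
Final route key 47: smallest pos >= 47 is 64 -> ND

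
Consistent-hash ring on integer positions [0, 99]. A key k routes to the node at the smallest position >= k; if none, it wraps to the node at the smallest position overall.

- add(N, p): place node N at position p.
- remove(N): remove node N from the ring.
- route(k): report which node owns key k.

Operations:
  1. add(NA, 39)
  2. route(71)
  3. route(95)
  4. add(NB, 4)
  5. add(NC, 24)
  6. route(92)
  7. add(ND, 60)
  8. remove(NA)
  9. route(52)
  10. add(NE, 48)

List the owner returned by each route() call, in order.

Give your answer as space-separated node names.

Answer: NA NA NB ND

Derivation:
Op 1: add NA@39 -> ring=[39:NA]
Op 2: route key 71: none >= 71, wrap to smallest pos 39 -> NA
Op 3: route key 95: none >= 95, wrap to smallest pos 39 -> NA
Op 4: add NB@4 -> ring=[4:NB,39:NA]
Op 5: add NC@24 -> ring=[4:NB,24:NC,39:NA]
Op 6: route key 92: none >= 92, wrap to smallest pos 4 -> NB
Op 7: add ND@60 -> ring=[4:NB,24:NC,39:NA,60:ND]
Op 8: remove NA -> ring=[4:NB,24:NC,60:ND]
Op 9: route key 52: smallest pos >= 52 is 60 -> ND
Op 10: add NE@48 -> ring=[4:NB,24:NC,48:NE,60:ND]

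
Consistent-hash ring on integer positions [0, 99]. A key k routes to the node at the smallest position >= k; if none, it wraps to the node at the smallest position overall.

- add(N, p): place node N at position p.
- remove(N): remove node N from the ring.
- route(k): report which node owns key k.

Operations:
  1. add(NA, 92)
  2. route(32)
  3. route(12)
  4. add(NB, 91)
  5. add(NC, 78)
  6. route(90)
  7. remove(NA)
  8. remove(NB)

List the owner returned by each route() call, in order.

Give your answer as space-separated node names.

Answer: NA NA NB

Derivation:
Op 1: add NA@92 -> ring=[92:NA]
Op 2: route key 32: smallest pos >= 32 is 92 -> NA
Op 3: route key 12: smallest pos >= 12 is 92 -> NA
Op 4: add NB@91 -> ring=[91:NB,92:NA]
Op 5: add NC@78 -> ring=[78:NC,91:NB,92:NA]
Op 6: route key 90: smallest pos >= 90 is 91 -> NB
Op 7: remove NA -> ring=[78:NC,91:NB]
Op 8: remove NB -> ring=[78:NC]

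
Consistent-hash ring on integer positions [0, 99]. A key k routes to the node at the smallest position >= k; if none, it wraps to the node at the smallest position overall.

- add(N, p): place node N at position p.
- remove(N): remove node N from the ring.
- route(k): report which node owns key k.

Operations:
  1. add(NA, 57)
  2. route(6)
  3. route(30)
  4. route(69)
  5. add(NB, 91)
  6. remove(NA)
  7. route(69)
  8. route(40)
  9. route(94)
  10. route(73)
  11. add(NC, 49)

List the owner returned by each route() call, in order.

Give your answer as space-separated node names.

Answer: NA NA NA NB NB NB NB

Derivation:
Op 1: add NA@57 -> ring=[57:NA]
Op 2: route key 6: smallest pos >= 6 is 57 -> NA
Op 3: route key 30: smallest pos >= 30 is 57 -> NA
Op 4: route key 69: none >= 69, wrap to smallest pos 57 -> NA
Op 5: add NB@91 -> ring=[57:NA,91:NB]
Op 6: remove NA -> ring=[91:NB]
Op 7: route key 69: smallest pos >= 69 is 91 -> NB
Op 8: route key 40: smallest pos >= 40 is 91 -> NB
Op 9: route key 94: none >= 94, wrap to smallest pos 91 -> NB
Op 10: route key 73: smallest pos >= 73 is 91 -> NB
Op 11: add NC@49 -> ring=[49:NC,91:NB]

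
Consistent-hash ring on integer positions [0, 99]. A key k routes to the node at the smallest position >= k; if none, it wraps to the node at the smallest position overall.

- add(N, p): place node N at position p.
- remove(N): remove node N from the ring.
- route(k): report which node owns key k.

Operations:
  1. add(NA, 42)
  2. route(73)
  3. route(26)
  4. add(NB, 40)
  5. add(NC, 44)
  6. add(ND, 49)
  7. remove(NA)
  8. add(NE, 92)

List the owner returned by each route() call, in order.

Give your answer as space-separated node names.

Op 1: add NA@42 -> ring=[42:NA]
Op 2: route key 73: none >= 73, wrap to smallest pos 42 -> NA
Op 3: route key 26: smallest pos >= 26 is 42 -> NA
Op 4: add NB@40 -> ring=[40:NB,42:NA]
Op 5: add NC@44 -> ring=[40:NB,42:NA,44:NC]
Op 6: add ND@49 -> ring=[40:NB,42:NA,44:NC,49:ND]
Op 7: remove NA -> ring=[40:NB,44:NC,49:ND]
Op 8: add NE@92 -> ring=[40:NB,44:NC,49:ND,92:NE]

Answer: NA NA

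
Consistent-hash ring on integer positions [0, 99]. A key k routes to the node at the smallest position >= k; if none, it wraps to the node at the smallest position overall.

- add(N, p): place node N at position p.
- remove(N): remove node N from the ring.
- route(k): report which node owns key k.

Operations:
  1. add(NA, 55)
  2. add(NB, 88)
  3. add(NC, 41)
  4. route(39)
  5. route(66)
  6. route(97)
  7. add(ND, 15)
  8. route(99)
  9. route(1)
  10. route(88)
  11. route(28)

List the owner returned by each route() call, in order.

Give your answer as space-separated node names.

Op 1: add NA@55 -> ring=[55:NA]
Op 2: add NB@88 -> ring=[55:NA,88:NB]
Op 3: add NC@41 -> ring=[41:NC,55:NA,88:NB]
Op 4: route key 39: smallest pos >= 39 is 41 -> NC
Op 5: route key 66: smallest pos >= 66 is 88 -> NB
Op 6: route key 97: none >= 97, wrap to smallest pos 41 -> NC
Op 7: add ND@15 -> ring=[15:ND,41:NC,55:NA,88:NB]
Op 8: route key 99: none >= 99, wrap to smallest pos 15 -> ND
Op 9: route key 1: smallest pos >= 1 is 15 -> ND
Op 10: route key 88: smallest pos >= 88 is 88 -> NB
Op 11: route key 28: smallest pos >= 28 is 41 -> NC

Answer: NC NB NC ND ND NB NC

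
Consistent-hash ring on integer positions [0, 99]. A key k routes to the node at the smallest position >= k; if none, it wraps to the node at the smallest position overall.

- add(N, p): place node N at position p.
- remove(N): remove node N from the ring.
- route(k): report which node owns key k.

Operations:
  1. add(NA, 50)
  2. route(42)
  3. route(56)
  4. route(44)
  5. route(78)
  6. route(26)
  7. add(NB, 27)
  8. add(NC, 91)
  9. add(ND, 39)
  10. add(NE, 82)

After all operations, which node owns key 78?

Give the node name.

Answer: NE

Derivation:
Op 1: add NA@50 -> ring=[50:NA]
Op 2: route key 42: smallest pos >= 42 is 50 -> NA
Op 3: route key 56: none >= 56, wrap to smallest pos 50 -> NA
Op 4: route key 44: smallest pos >= 44 is 50 -> NA
Op 5: route key 78: none >= 78, wrap to smallest pos 50 -> NA
Op 6: route key 26: smallest pos >= 26 is 50 -> NA
Op 7: add NB@27 -> ring=[27:NB,50:NA]
Op 8: add NC@91 -> ring=[27:NB,50:NA,91:NC]
Op 9: add ND@39 -> ring=[27:NB,39:ND,50:NA,91:NC]
Op 10: add NE@82 -> ring=[27:NB,39:ND,50:NA,82:NE,91:NC]
Final route key 78: smallest pos >= 78 is 82 -> NE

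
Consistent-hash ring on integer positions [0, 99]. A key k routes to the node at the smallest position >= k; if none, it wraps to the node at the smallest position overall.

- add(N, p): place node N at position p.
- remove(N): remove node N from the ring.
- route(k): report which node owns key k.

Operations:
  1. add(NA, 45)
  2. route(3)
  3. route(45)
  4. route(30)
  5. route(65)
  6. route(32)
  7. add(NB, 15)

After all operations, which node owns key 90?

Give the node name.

Op 1: add NA@45 -> ring=[45:NA]
Op 2: route key 3: smallest pos >= 3 is 45 -> NA
Op 3: route key 45: smallest pos >= 45 is 45 -> NA
Op 4: route key 30: smallest pos >= 30 is 45 -> NA
Op 5: route key 65: none >= 65, wrap to smallest pos 45 -> NA
Op 6: route key 32: smallest pos >= 32 is 45 -> NA
Op 7: add NB@15 -> ring=[15:NB,45:NA]
Final route key 90: none >= 90, wrap to smallest pos 15 -> NB

Answer: NB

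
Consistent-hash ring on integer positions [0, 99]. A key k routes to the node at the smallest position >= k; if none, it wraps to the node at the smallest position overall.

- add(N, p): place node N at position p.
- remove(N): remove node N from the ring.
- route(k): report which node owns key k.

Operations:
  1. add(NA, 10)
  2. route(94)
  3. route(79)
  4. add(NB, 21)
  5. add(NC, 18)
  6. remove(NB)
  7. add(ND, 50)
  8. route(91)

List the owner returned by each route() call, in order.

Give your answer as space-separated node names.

Op 1: add NA@10 -> ring=[10:NA]
Op 2: route key 94: none >= 94, wrap to smallest pos 10 -> NA
Op 3: route key 79: none >= 79, wrap to smallest pos 10 -> NA
Op 4: add NB@21 -> ring=[10:NA,21:NB]
Op 5: add NC@18 -> ring=[10:NA,18:NC,21:NB]
Op 6: remove NB -> ring=[10:NA,18:NC]
Op 7: add ND@50 -> ring=[10:NA,18:NC,50:ND]
Op 8: route key 91: none >= 91, wrap to smallest pos 10 -> NA

Answer: NA NA NA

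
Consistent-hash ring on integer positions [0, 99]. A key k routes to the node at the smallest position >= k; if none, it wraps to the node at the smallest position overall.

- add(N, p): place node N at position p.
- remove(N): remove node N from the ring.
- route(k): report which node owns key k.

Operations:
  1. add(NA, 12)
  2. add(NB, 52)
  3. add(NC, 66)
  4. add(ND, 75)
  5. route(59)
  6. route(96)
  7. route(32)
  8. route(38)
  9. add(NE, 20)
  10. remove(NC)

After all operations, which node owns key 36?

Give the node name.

Op 1: add NA@12 -> ring=[12:NA]
Op 2: add NB@52 -> ring=[12:NA,52:NB]
Op 3: add NC@66 -> ring=[12:NA,52:NB,66:NC]
Op 4: add ND@75 -> ring=[12:NA,52:NB,66:NC,75:ND]
Op 5: route key 59: smallest pos >= 59 is 66 -> NC
Op 6: route key 96: none >= 96, wrap to smallest pos 12 -> NA
Op 7: route key 32: smallest pos >= 32 is 52 -> NB
Op 8: route key 38: smallest pos >= 38 is 52 -> NB
Op 9: add NE@20 -> ring=[12:NA,20:NE,52:NB,66:NC,75:ND]
Op 10: remove NC -> ring=[12:NA,20:NE,52:NB,75:ND]
Final route key 36: smallest pos >= 36 is 52 -> NB

Answer: NB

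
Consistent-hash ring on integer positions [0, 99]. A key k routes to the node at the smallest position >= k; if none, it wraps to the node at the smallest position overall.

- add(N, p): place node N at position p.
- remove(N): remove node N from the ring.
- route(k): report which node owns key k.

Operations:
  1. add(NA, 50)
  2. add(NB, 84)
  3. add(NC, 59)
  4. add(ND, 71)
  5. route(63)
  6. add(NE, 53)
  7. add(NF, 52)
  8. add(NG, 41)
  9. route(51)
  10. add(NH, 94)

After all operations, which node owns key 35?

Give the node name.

Answer: NG

Derivation:
Op 1: add NA@50 -> ring=[50:NA]
Op 2: add NB@84 -> ring=[50:NA,84:NB]
Op 3: add NC@59 -> ring=[50:NA,59:NC,84:NB]
Op 4: add ND@71 -> ring=[50:NA,59:NC,71:ND,84:NB]
Op 5: route key 63: smallest pos >= 63 is 71 -> ND
Op 6: add NE@53 -> ring=[50:NA,53:NE,59:NC,71:ND,84:NB]
Op 7: add NF@52 -> ring=[50:NA,52:NF,53:NE,59:NC,71:ND,84:NB]
Op 8: add NG@41 -> ring=[41:NG,50:NA,52:NF,53:NE,59:NC,71:ND,84:NB]
Op 9: route key 51: smallest pos >= 51 is 52 -> NF
Op 10: add NH@94 -> ring=[41:NG,50:NA,52:NF,53:NE,59:NC,71:ND,84:NB,94:NH]
Final route key 35: smallest pos >= 35 is 41 -> NG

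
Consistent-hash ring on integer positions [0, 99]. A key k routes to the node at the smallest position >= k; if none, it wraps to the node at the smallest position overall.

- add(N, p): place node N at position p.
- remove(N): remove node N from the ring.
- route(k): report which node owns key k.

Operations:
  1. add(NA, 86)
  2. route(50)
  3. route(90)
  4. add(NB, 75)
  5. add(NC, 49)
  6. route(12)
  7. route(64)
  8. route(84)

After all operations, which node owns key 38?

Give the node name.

Op 1: add NA@86 -> ring=[86:NA]
Op 2: route key 50: smallest pos >= 50 is 86 -> NA
Op 3: route key 90: none >= 90, wrap to smallest pos 86 -> NA
Op 4: add NB@75 -> ring=[75:NB,86:NA]
Op 5: add NC@49 -> ring=[49:NC,75:NB,86:NA]
Op 6: route key 12: smallest pos >= 12 is 49 -> NC
Op 7: route key 64: smallest pos >= 64 is 75 -> NB
Op 8: route key 84: smallest pos >= 84 is 86 -> NA
Final route key 38: smallest pos >= 38 is 49 -> NC

Answer: NC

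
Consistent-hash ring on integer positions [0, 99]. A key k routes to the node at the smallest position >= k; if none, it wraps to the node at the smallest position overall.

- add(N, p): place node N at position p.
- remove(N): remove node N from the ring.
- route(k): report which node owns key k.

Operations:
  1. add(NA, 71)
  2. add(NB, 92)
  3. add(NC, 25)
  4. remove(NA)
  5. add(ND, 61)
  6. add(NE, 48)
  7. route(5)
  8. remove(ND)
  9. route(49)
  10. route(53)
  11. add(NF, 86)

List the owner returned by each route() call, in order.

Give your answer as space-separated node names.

Op 1: add NA@71 -> ring=[71:NA]
Op 2: add NB@92 -> ring=[71:NA,92:NB]
Op 3: add NC@25 -> ring=[25:NC,71:NA,92:NB]
Op 4: remove NA -> ring=[25:NC,92:NB]
Op 5: add ND@61 -> ring=[25:NC,61:ND,92:NB]
Op 6: add NE@48 -> ring=[25:NC,48:NE,61:ND,92:NB]
Op 7: route key 5: smallest pos >= 5 is 25 -> NC
Op 8: remove ND -> ring=[25:NC,48:NE,92:NB]
Op 9: route key 49: smallest pos >= 49 is 92 -> NB
Op 10: route key 53: smallest pos >= 53 is 92 -> NB
Op 11: add NF@86 -> ring=[25:NC,48:NE,86:NF,92:NB]

Answer: NC NB NB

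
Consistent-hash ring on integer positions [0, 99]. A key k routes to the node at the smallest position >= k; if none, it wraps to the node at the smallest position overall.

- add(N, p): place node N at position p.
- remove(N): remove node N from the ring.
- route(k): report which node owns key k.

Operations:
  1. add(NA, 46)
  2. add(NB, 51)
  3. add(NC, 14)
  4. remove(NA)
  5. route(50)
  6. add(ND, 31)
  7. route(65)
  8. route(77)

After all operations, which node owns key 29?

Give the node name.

Op 1: add NA@46 -> ring=[46:NA]
Op 2: add NB@51 -> ring=[46:NA,51:NB]
Op 3: add NC@14 -> ring=[14:NC,46:NA,51:NB]
Op 4: remove NA -> ring=[14:NC,51:NB]
Op 5: route key 50: smallest pos >= 50 is 51 -> NB
Op 6: add ND@31 -> ring=[14:NC,31:ND,51:NB]
Op 7: route key 65: none >= 65, wrap to smallest pos 14 -> NC
Op 8: route key 77: none >= 77, wrap to smallest pos 14 -> NC
Final route key 29: smallest pos >= 29 is 31 -> ND

Answer: ND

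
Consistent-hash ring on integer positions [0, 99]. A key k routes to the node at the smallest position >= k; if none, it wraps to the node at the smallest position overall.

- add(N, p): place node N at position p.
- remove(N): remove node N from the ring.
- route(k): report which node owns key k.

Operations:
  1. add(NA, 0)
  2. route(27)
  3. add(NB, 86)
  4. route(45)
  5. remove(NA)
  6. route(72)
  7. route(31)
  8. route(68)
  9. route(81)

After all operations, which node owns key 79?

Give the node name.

Answer: NB

Derivation:
Op 1: add NA@0 -> ring=[0:NA]
Op 2: route key 27: none >= 27, wrap to smallest pos 0 -> NA
Op 3: add NB@86 -> ring=[0:NA,86:NB]
Op 4: route key 45: smallest pos >= 45 is 86 -> NB
Op 5: remove NA -> ring=[86:NB]
Op 6: route key 72: smallest pos >= 72 is 86 -> NB
Op 7: route key 31: smallest pos >= 31 is 86 -> NB
Op 8: route key 68: smallest pos >= 68 is 86 -> NB
Op 9: route key 81: smallest pos >= 81 is 86 -> NB
Final route key 79: smallest pos >= 79 is 86 -> NB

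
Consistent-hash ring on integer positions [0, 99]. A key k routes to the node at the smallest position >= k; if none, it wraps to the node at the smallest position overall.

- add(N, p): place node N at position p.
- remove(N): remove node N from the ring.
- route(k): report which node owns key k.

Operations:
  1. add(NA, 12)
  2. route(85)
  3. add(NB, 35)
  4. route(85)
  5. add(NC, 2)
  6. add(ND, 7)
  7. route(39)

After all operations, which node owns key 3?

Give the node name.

Op 1: add NA@12 -> ring=[12:NA]
Op 2: route key 85: none >= 85, wrap to smallest pos 12 -> NA
Op 3: add NB@35 -> ring=[12:NA,35:NB]
Op 4: route key 85: none >= 85, wrap to smallest pos 12 -> NA
Op 5: add NC@2 -> ring=[2:NC,12:NA,35:NB]
Op 6: add ND@7 -> ring=[2:NC,7:ND,12:NA,35:NB]
Op 7: route key 39: none >= 39, wrap to smallest pos 2 -> NC
Final route key 3: smallest pos >= 3 is 7 -> ND

Answer: ND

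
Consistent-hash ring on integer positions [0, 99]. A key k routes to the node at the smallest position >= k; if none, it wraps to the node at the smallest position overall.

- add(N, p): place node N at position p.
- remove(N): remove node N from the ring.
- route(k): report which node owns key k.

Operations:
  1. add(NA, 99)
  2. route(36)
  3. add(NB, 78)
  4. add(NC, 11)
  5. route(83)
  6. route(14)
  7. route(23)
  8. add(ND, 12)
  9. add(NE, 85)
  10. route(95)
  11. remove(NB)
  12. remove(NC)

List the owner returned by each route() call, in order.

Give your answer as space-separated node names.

Op 1: add NA@99 -> ring=[99:NA]
Op 2: route key 36: smallest pos >= 36 is 99 -> NA
Op 3: add NB@78 -> ring=[78:NB,99:NA]
Op 4: add NC@11 -> ring=[11:NC,78:NB,99:NA]
Op 5: route key 83: smallest pos >= 83 is 99 -> NA
Op 6: route key 14: smallest pos >= 14 is 78 -> NB
Op 7: route key 23: smallest pos >= 23 is 78 -> NB
Op 8: add ND@12 -> ring=[11:NC,12:ND,78:NB,99:NA]
Op 9: add NE@85 -> ring=[11:NC,12:ND,78:NB,85:NE,99:NA]
Op 10: route key 95: smallest pos >= 95 is 99 -> NA
Op 11: remove NB -> ring=[11:NC,12:ND,85:NE,99:NA]
Op 12: remove NC -> ring=[12:ND,85:NE,99:NA]

Answer: NA NA NB NB NA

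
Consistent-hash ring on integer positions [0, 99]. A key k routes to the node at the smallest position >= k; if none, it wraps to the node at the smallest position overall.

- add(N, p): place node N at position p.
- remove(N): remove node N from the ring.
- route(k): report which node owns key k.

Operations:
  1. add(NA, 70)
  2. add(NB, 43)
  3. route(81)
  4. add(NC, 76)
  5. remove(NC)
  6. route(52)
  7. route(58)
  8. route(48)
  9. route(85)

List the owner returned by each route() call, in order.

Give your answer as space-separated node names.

Answer: NB NA NA NA NB

Derivation:
Op 1: add NA@70 -> ring=[70:NA]
Op 2: add NB@43 -> ring=[43:NB,70:NA]
Op 3: route key 81: none >= 81, wrap to smallest pos 43 -> NB
Op 4: add NC@76 -> ring=[43:NB,70:NA,76:NC]
Op 5: remove NC -> ring=[43:NB,70:NA]
Op 6: route key 52: smallest pos >= 52 is 70 -> NA
Op 7: route key 58: smallest pos >= 58 is 70 -> NA
Op 8: route key 48: smallest pos >= 48 is 70 -> NA
Op 9: route key 85: none >= 85, wrap to smallest pos 43 -> NB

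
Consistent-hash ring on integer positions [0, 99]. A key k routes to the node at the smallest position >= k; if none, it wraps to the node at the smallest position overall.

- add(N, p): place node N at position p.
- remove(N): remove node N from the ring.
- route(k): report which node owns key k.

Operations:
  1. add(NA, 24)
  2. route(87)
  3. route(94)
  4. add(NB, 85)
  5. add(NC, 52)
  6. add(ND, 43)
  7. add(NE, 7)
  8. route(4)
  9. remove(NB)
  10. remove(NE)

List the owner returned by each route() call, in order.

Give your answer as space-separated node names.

Op 1: add NA@24 -> ring=[24:NA]
Op 2: route key 87: none >= 87, wrap to smallest pos 24 -> NA
Op 3: route key 94: none >= 94, wrap to smallest pos 24 -> NA
Op 4: add NB@85 -> ring=[24:NA,85:NB]
Op 5: add NC@52 -> ring=[24:NA,52:NC,85:NB]
Op 6: add ND@43 -> ring=[24:NA,43:ND,52:NC,85:NB]
Op 7: add NE@7 -> ring=[7:NE,24:NA,43:ND,52:NC,85:NB]
Op 8: route key 4: smallest pos >= 4 is 7 -> NE
Op 9: remove NB -> ring=[7:NE,24:NA,43:ND,52:NC]
Op 10: remove NE -> ring=[24:NA,43:ND,52:NC]

Answer: NA NA NE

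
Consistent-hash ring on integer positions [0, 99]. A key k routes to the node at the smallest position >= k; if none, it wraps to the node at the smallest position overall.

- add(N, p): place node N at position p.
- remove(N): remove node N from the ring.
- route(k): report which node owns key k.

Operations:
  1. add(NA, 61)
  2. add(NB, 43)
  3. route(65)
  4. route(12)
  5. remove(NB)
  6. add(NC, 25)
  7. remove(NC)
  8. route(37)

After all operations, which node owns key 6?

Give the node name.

Op 1: add NA@61 -> ring=[61:NA]
Op 2: add NB@43 -> ring=[43:NB,61:NA]
Op 3: route key 65: none >= 65, wrap to smallest pos 43 -> NB
Op 4: route key 12: smallest pos >= 12 is 43 -> NB
Op 5: remove NB -> ring=[61:NA]
Op 6: add NC@25 -> ring=[25:NC,61:NA]
Op 7: remove NC -> ring=[61:NA]
Op 8: route key 37: smallest pos >= 37 is 61 -> NA
Final route key 6: smallest pos >= 6 is 61 -> NA

Answer: NA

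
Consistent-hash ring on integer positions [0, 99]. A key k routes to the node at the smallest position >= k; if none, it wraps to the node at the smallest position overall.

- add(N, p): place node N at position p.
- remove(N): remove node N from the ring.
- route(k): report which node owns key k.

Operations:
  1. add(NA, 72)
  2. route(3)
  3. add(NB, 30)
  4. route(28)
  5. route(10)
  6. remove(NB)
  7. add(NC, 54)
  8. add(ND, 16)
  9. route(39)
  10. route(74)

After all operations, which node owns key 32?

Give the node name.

Op 1: add NA@72 -> ring=[72:NA]
Op 2: route key 3: smallest pos >= 3 is 72 -> NA
Op 3: add NB@30 -> ring=[30:NB,72:NA]
Op 4: route key 28: smallest pos >= 28 is 30 -> NB
Op 5: route key 10: smallest pos >= 10 is 30 -> NB
Op 6: remove NB -> ring=[72:NA]
Op 7: add NC@54 -> ring=[54:NC,72:NA]
Op 8: add ND@16 -> ring=[16:ND,54:NC,72:NA]
Op 9: route key 39: smallest pos >= 39 is 54 -> NC
Op 10: route key 74: none >= 74, wrap to smallest pos 16 -> ND
Final route key 32: smallest pos >= 32 is 54 -> NC

Answer: NC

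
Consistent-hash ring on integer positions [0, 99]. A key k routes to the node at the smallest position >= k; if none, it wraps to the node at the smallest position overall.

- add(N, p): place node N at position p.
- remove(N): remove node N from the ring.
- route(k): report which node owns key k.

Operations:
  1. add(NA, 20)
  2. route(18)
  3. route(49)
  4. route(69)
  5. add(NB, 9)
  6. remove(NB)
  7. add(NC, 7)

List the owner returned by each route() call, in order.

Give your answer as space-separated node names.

Answer: NA NA NA

Derivation:
Op 1: add NA@20 -> ring=[20:NA]
Op 2: route key 18: smallest pos >= 18 is 20 -> NA
Op 3: route key 49: none >= 49, wrap to smallest pos 20 -> NA
Op 4: route key 69: none >= 69, wrap to smallest pos 20 -> NA
Op 5: add NB@9 -> ring=[9:NB,20:NA]
Op 6: remove NB -> ring=[20:NA]
Op 7: add NC@7 -> ring=[7:NC,20:NA]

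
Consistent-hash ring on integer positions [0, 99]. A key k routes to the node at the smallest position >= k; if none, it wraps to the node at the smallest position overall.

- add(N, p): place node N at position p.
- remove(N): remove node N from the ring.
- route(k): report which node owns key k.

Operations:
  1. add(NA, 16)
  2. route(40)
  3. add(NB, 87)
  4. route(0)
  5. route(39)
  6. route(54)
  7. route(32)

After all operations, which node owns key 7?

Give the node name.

Op 1: add NA@16 -> ring=[16:NA]
Op 2: route key 40: none >= 40, wrap to smallest pos 16 -> NA
Op 3: add NB@87 -> ring=[16:NA,87:NB]
Op 4: route key 0: smallest pos >= 0 is 16 -> NA
Op 5: route key 39: smallest pos >= 39 is 87 -> NB
Op 6: route key 54: smallest pos >= 54 is 87 -> NB
Op 7: route key 32: smallest pos >= 32 is 87 -> NB
Final route key 7: smallest pos >= 7 is 16 -> NA

Answer: NA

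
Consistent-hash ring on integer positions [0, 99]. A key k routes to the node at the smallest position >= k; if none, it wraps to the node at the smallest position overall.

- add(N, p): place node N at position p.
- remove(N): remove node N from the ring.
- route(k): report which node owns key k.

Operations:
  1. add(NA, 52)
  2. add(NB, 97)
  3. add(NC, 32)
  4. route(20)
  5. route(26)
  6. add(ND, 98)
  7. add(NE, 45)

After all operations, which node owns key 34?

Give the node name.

Op 1: add NA@52 -> ring=[52:NA]
Op 2: add NB@97 -> ring=[52:NA,97:NB]
Op 3: add NC@32 -> ring=[32:NC,52:NA,97:NB]
Op 4: route key 20: smallest pos >= 20 is 32 -> NC
Op 5: route key 26: smallest pos >= 26 is 32 -> NC
Op 6: add ND@98 -> ring=[32:NC,52:NA,97:NB,98:ND]
Op 7: add NE@45 -> ring=[32:NC,45:NE,52:NA,97:NB,98:ND]
Final route key 34: smallest pos >= 34 is 45 -> NE

Answer: NE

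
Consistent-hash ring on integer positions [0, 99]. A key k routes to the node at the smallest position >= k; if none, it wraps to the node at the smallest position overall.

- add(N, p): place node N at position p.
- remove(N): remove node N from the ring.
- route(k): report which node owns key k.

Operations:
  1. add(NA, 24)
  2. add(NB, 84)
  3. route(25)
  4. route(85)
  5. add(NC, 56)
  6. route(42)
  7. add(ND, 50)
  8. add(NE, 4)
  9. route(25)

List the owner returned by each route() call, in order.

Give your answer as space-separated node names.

Op 1: add NA@24 -> ring=[24:NA]
Op 2: add NB@84 -> ring=[24:NA,84:NB]
Op 3: route key 25: smallest pos >= 25 is 84 -> NB
Op 4: route key 85: none >= 85, wrap to smallest pos 24 -> NA
Op 5: add NC@56 -> ring=[24:NA,56:NC,84:NB]
Op 6: route key 42: smallest pos >= 42 is 56 -> NC
Op 7: add ND@50 -> ring=[24:NA,50:ND,56:NC,84:NB]
Op 8: add NE@4 -> ring=[4:NE,24:NA,50:ND,56:NC,84:NB]
Op 9: route key 25: smallest pos >= 25 is 50 -> ND

Answer: NB NA NC ND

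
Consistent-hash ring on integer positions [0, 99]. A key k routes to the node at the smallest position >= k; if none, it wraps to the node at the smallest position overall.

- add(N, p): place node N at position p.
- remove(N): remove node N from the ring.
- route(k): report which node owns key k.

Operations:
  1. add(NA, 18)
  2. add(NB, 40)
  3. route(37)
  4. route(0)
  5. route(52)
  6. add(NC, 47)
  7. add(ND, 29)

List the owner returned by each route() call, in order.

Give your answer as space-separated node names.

Op 1: add NA@18 -> ring=[18:NA]
Op 2: add NB@40 -> ring=[18:NA,40:NB]
Op 3: route key 37: smallest pos >= 37 is 40 -> NB
Op 4: route key 0: smallest pos >= 0 is 18 -> NA
Op 5: route key 52: none >= 52, wrap to smallest pos 18 -> NA
Op 6: add NC@47 -> ring=[18:NA,40:NB,47:NC]
Op 7: add ND@29 -> ring=[18:NA,29:ND,40:NB,47:NC]

Answer: NB NA NA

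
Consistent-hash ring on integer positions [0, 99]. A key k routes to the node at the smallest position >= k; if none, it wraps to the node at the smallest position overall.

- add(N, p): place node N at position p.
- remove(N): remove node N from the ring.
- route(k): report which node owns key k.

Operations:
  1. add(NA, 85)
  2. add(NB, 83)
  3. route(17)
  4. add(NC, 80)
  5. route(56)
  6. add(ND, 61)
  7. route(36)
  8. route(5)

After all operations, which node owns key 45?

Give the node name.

Answer: ND

Derivation:
Op 1: add NA@85 -> ring=[85:NA]
Op 2: add NB@83 -> ring=[83:NB,85:NA]
Op 3: route key 17: smallest pos >= 17 is 83 -> NB
Op 4: add NC@80 -> ring=[80:NC,83:NB,85:NA]
Op 5: route key 56: smallest pos >= 56 is 80 -> NC
Op 6: add ND@61 -> ring=[61:ND,80:NC,83:NB,85:NA]
Op 7: route key 36: smallest pos >= 36 is 61 -> ND
Op 8: route key 5: smallest pos >= 5 is 61 -> ND
Final route key 45: smallest pos >= 45 is 61 -> ND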